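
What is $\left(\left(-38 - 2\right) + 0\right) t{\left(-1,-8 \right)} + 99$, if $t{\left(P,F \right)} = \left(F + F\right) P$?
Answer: $-541$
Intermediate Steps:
$t{\left(P,F \right)} = 2 F P$
$\left(\left(-38 - 2\right) + 0\right) t{\left(-1,-8 \right)} + 99 = \left(\left(-38 - 2\right) + 0\right) 2 \left(-8\right) \left(-1\right) + 99 = \left(-40 + 0\right) 16 + 99 = \left(-40\right) 16 + 99 = -640 + 99 = -541$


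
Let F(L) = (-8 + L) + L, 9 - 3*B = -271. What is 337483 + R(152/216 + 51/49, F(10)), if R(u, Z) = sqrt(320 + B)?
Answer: 337483 + 2*sqrt(930)/3 ≈ 3.3750e+5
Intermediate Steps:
B = 280/3 (B = 3 - 1/3*(-271) = 3 + 271/3 = 280/3 ≈ 93.333)
F(L) = -8 + 2*L
R(u, Z) = 2*sqrt(930)/3 (R(u, Z) = sqrt(320 + 280/3) = sqrt(1240/3) = 2*sqrt(930)/3)
337483 + R(152/216 + 51/49, F(10)) = 337483 + 2*sqrt(930)/3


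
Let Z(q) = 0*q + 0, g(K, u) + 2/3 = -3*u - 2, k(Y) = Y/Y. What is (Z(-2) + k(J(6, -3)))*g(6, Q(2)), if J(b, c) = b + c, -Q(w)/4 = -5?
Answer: -188/3 ≈ -62.667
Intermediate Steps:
Q(w) = 20 (Q(w) = -4*(-5) = 20)
k(Y) = 1
g(K, u) = -8/3 - 3*u (g(K, u) = -2/3 + (-3*u - 2) = -2/3 + (-2 - 3*u) = -8/3 - 3*u)
Z(q) = 0 (Z(q) = 0 + 0 = 0)
(Z(-2) + k(J(6, -3)))*g(6, Q(2)) = (0 + 1)*(-8/3 - 3*20) = 1*(-8/3 - 60) = 1*(-188/3) = -188/3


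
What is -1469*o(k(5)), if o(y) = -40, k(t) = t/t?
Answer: 58760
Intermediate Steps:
k(t) = 1
-1469*o(k(5)) = -1469*(-40) = 58760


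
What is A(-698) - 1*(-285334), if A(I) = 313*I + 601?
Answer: 67461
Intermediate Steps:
A(I) = 601 + 313*I
A(-698) - 1*(-285334) = (601 + 313*(-698)) - 1*(-285334) = (601 - 218474) + 285334 = -217873 + 285334 = 67461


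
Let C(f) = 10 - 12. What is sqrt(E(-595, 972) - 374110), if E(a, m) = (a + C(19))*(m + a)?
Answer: I*sqrt(599179) ≈ 774.07*I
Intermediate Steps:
C(f) = -2
E(a, m) = (-2 + a)*(a + m) (E(a, m) = (a - 2)*(m + a) = (-2 + a)*(a + m))
sqrt(E(-595, 972) - 374110) = sqrt(((-595)**2 - 2*(-595) - 2*972 - 595*972) - 374110) = sqrt((354025 + 1190 - 1944 - 578340) - 374110) = sqrt(-225069 - 374110) = sqrt(-599179) = I*sqrt(599179)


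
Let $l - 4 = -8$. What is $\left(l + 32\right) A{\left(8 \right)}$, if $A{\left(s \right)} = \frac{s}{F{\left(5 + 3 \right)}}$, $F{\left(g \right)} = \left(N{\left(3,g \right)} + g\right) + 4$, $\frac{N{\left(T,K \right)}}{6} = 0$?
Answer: $\frac{56}{3} \approx 18.667$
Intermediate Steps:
$l = -4$ ($l = 4 - 8 = -4$)
$N{\left(T,K \right)} = 0$ ($N{\left(T,K \right)} = 6 \cdot 0 = 0$)
$F{\left(g \right)} = 4 + g$ ($F{\left(g \right)} = \left(0 + g\right) + 4 = g + 4 = 4 + g$)
$A{\left(s \right)} = \frac{s}{12}$ ($A{\left(s \right)} = \frac{s}{4 + \left(5 + 3\right)} = \frac{s}{4 + 8} = \frac{s}{12}$)
$\left(l + 32\right) A{\left(8 \right)} = \left(-4 + 32\right) \frac{1}{12} \cdot 8 = 28 \cdot \frac{2}{3} = \frac{56}{3}$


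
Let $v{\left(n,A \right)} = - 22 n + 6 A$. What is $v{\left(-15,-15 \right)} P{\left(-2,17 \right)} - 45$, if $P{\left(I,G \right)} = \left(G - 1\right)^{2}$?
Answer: $61395$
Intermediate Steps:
$P{\left(I,G \right)} = \left(-1 + G\right)^{2}$
$v{\left(-15,-15 \right)} P{\left(-2,17 \right)} - 45 = \left(\left(-22\right) \left(-15\right) + 6 \left(-15\right)\right) \left(-1 + 17\right)^{2} - 45 = \left(330 - 90\right) 16^{2} - 45 = 240 \cdot 256 - 45 = 61440 - 45 = 61395$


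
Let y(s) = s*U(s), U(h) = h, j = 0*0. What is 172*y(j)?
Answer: 0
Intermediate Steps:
j = 0
y(s) = s² (y(s) = s*s = s²)
172*y(j) = 172*0² = 172*0 = 0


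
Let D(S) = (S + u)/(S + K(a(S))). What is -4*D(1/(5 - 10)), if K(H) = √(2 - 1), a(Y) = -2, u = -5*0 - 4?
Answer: 21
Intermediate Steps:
u = -4 (u = 0 - 4 = -4)
K(H) = 1 (K(H) = √1 = 1)
D(S) = (-4 + S)/(1 + S) (D(S) = (S - 4)/(S + 1) = (-4 + S)/(1 + S))
-4*D(1/(5 - 10)) = -4*(-4 + 1/(5 - 10))/(1 + 1/(5 - 10)) = -4*(-4 + 1/(-5))/(1 + 1/(-5)) = -4*(-4 - ⅕)/(1 - ⅕) = -4*(-21)/(⅘*5) = -5*(-21)/5 = -4*(-21/4) = 21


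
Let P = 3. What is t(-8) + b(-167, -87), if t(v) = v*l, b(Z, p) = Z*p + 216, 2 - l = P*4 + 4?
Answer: 14857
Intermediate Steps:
l = -14 (l = 2 - (3*4 + 4) = 2 - (12 + 4) = 2 - 1*16 = 2 - 16 = -14)
b(Z, p) = 216 + Z*p
t(v) = -14*v (t(v) = v*(-14) = -14*v)
t(-8) + b(-167, -87) = -14*(-8) + (216 - 167*(-87)) = 112 + (216 + 14529) = 112 + 14745 = 14857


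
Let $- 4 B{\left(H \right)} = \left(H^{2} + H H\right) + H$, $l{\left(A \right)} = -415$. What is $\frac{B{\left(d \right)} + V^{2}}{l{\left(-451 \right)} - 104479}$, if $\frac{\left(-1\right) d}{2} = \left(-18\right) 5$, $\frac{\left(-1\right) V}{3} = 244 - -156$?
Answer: $- \frac{1423755}{104894} \approx -13.573$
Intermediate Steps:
$V = -1200$ ($V = - 3 \left(244 - -156\right) = - 3 \left(244 + 156\right) = \left(-3\right) 400 = -1200$)
$d = 180$ ($d = - 2 \left(\left(-18\right) 5\right) = \left(-2\right) \left(-90\right) = 180$)
$B{\left(H \right)} = - \frac{H^{2}}{2} - \frac{H}{4}$ ($B{\left(H \right)} = - \frac{\left(H^{2} + H H\right) + H}{4} = - \frac{\left(H^{2} + H^{2}\right) + H}{4} = - \frac{2 H^{2} + H}{4} = - \frac{H + 2 H^{2}}{4} = - \frac{H^{2}}{2} - \frac{H}{4}$)
$\frac{B{\left(d \right)} + V^{2}}{l{\left(-451 \right)} - 104479} = \frac{\left(- \frac{1}{4}\right) 180 \left(1 + 2 \cdot 180\right) + \left(-1200\right)^{2}}{-415 - 104479} = \frac{\left(- \frac{1}{4}\right) 180 \left(1 + 360\right) + 1440000}{-104894} = \left(\left(- \frac{1}{4}\right) 180 \cdot 361 + 1440000\right) \left(- \frac{1}{104894}\right) = \left(-16245 + 1440000\right) \left(- \frac{1}{104894}\right) = 1423755 \left(- \frac{1}{104894}\right) = - \frac{1423755}{104894}$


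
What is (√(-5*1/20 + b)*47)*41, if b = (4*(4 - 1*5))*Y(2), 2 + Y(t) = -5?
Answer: 1927*√111/2 ≈ 10151.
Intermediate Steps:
Y(t) = -7 (Y(t) = -2 - 5 = -7)
b = 28 (b = (4*(4 - 1*5))*(-7) = (4*(4 - 5))*(-7) = (4*(-1))*(-7) = -4*(-7) = 28)
(√(-5*1/20 + b)*47)*41 = (√(-5*1/20 + 28)*47)*41 = (√(-¼ + 28)*47)*41 = (√(111/4)*47)*41 = ((√111/2)*47)*41 = (47*√111/2)*41 = 1927*√111/2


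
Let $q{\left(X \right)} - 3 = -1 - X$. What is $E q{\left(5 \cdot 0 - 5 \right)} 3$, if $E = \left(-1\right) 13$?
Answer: $-273$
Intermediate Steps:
$q{\left(X \right)} = 2 - X$ ($q{\left(X \right)} = 3 - \left(1 + X\right) = 2 - X$)
$E = -13$
$E q{\left(5 \cdot 0 - 5 \right)} 3 = - 13 \left(2 - \left(5 \cdot 0 - 5\right)\right) 3 = - 13 \left(2 - \left(0 - 5\right)\right) 3 = - 13 \left(2 - -5\right) 3 = - 13 \left(2 + 5\right) 3 = \left(-13\right) 7 \cdot 3 = \left(-91\right) 3 = -273$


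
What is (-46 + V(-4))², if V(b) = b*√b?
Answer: 2052 + 736*I ≈ 2052.0 + 736.0*I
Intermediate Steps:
V(b) = b^(3/2)
(-46 + V(-4))² = (-46 + (-4)^(3/2))² = (-46 - 8*I)²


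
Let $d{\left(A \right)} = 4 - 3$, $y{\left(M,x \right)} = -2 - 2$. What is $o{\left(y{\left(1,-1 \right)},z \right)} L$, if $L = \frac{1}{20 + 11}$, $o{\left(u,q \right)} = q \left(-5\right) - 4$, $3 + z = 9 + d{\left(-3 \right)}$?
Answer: $- \frac{39}{31} \approx -1.2581$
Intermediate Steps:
$y{\left(M,x \right)} = -4$
$d{\left(A \right)} = 1$ ($d{\left(A \right)} = 4 - 3 = 1$)
$z = 7$ ($z = -3 + \left(9 + 1\right) = -3 + 10 = 7$)
$o{\left(u,q \right)} = -4 - 5 q$ ($o{\left(u,q \right)} = - 5 q - 4 = -4 - 5 q$)
$L = \frac{1}{31} \approx 0.032258$
$o{\left(y{\left(1,-1 \right)},z \right)} L = \left(-4 - 35\right) \frac{1}{31} = \left(-39\right) \frac{1}{31} = - \frac{39}{31}$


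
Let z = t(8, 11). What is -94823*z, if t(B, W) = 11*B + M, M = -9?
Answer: -7491017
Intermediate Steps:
t(B, W) = -9 + 11*B (t(B, W) = 11*B - 9 = -9 + 11*B)
z = 79 (z = -9 + 11*8 = -9 + 88 = 79)
-94823*z = -94823*79 = -7491017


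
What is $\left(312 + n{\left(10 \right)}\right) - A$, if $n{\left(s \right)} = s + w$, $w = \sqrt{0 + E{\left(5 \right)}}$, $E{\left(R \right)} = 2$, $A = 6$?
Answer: $316 + \sqrt{2} \approx 317.41$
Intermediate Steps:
$w = \sqrt{2}$ ($w = \sqrt{0 + 2} = \sqrt{2} \approx 1.4142$)
$n{\left(s \right)} = s + \sqrt{2}$
$\left(312 + n{\left(10 \right)}\right) - A = \left(312 + \left(10 + \sqrt{2}\right)\right) - 6 = \left(322 + \sqrt{2}\right) - 6 = 316 + \sqrt{2}$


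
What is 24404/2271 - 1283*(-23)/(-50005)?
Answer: 1153307081/113561355 ≈ 10.156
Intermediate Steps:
24404/2271 - 1283*(-23)/(-50005) = 24404*(1/2271) + 29509*(-1/50005) = 24404/2271 - 29509/50005 = 1153307081/113561355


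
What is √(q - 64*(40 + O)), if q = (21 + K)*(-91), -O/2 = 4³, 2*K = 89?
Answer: 3*I*√146/2 ≈ 18.125*I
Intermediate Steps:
K = 89/2 (K = (½)*89 = 89/2 ≈ 44.500)
O = -128 (O = -2*4³ = -2*64 = -128)
q = -11921/2 (q = (21 + 89/2)*(-91) = (131/2)*(-91) = -11921/2 ≈ -5960.5)
√(q - 64*(40 + O)) = √(-11921/2 - 64*(40 - 128)) = √(-11921/2 - 64*(-88)) = √(-11921/2 + 5632) = √(-657/2) = 3*I*√146/2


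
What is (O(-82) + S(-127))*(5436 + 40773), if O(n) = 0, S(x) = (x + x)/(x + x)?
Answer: 46209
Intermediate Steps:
S(x) = 1 (S(x) = (2*x)/((2*x)) = (2*x)*(1/(2*x)) = 1)
(O(-82) + S(-127))*(5436 + 40773) = (0 + 1)*(5436 + 40773) = 1*46209 = 46209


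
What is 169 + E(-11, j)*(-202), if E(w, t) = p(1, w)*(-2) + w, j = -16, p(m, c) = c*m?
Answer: -2053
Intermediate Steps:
E(w, t) = -w (E(w, t) = (w*1)*(-2) + w = w*(-2) + w = -2*w + w = -w)
169 + E(-11, j)*(-202) = 169 - 1*(-11)*(-202) = 169 + 11*(-202) = 169 - 2222 = -2053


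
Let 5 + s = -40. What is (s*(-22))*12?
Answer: 11880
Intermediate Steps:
s = -45 (s = -5 - 40 = -45)
(s*(-22))*12 = -45*(-22)*12 = 990*12 = 11880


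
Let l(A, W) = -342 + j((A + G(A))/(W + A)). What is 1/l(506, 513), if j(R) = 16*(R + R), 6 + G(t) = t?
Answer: -1019/316306 ≈ -0.0032216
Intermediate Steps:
G(t) = -6 + t
j(R) = 32*R (j(R) = 16*(2*R) = 32*R)
l(A, W) = -342 + 32*(-6 + 2*A)/(A + W) (l(A, W) = -342 + 32*((A + (-6 + A))/(W + A)) = -342 + 32*((-6 + 2*A)/(A + W)) = -342 + 32*(-6 + 2*A)/(A + W))
1/l(506, 513) = 1/(2*(-96 - 171*513 - 139*506)/(506 + 513)) = 1/(2*(-96 - 87723 - 70334)/1019) = 1/(2*(1/1019)*(-158153)) = 1/(-316306/1019) = -1019/316306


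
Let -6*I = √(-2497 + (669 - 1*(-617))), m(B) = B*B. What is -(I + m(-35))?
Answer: -1225 + I*√1211/6 ≈ -1225.0 + 5.7999*I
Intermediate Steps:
m(B) = B²
I = -I*√1211/6 (I = -√(-2497 + (669 - 1*(-617)))/6 = -√(-2497 + (669 + 617))/6 = -√(-2497 + 1286)/6 = -I*√1211/6 ≈ -5.7999*I)
-(I + m(-35)) = -(-I*√1211/6 + (-35)²) = -(-I*√1211/6 + 1225) = -(1225 - I*√1211/6) = -1225 + I*√1211/6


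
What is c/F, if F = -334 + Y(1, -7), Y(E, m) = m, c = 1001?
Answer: -91/31 ≈ -2.9355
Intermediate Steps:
F = -341 (F = -334 - 7 = -341)
c/F = 1001/(-341) = 1001*(-1/341) = -91/31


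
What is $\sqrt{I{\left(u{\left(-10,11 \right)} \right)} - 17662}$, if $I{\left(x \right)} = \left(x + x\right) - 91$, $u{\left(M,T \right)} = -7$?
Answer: $i \sqrt{17767} \approx 133.29 i$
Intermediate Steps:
$I{\left(x \right)} = -91 + 2 x$ ($I{\left(x \right)} = 2 x - 91 = -91 + 2 x$)
$\sqrt{I{\left(u{\left(-10,11 \right)} \right)} - 17662} = \sqrt{\left(-91 + 2 \left(-7\right)\right) - 17662} = \sqrt{\left(-91 - 14\right) - 17662} = \sqrt{-105 - 17662} = \sqrt{-17767} = i \sqrt{17767}$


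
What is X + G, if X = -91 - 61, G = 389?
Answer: 237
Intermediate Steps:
X = -152
X + G = -152 + 389 = 237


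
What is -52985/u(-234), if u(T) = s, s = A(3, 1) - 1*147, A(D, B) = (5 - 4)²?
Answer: 52985/146 ≈ 362.91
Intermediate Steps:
A(D, B) = 1 (A(D, B) = 1² = 1)
s = -146 (s = 1 - 1*147 = 1 - 147 = -146)
u(T) = -146
-52985/u(-234) = -52985/(-146) = -52985*(-1/146) = 52985/146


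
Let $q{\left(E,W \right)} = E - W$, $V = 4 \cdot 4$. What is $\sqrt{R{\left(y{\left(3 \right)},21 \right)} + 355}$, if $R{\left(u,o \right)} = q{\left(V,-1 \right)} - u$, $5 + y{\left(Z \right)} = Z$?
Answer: $\sqrt{374} \approx 19.339$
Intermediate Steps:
$V = 16$
$y{\left(Z \right)} = -5 + Z$
$R{\left(u,o \right)} = 17 - u$ ($R{\left(u,o \right)} = \left(16 - -1\right) - u = \left(16 + 1\right) - u = 17 - u$)
$\sqrt{R{\left(y{\left(3 \right)},21 \right)} + 355} = \sqrt{\left(17 - \left(-5 + 3\right)\right) + 355} = \sqrt{\left(17 - -2\right) + 355} = \sqrt{\left(17 + 2\right) + 355} = \sqrt{19 + 355} = \sqrt{374}$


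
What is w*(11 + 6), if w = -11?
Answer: -187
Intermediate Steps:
w*(11 + 6) = -11*(11 + 6) = -11*17 = -187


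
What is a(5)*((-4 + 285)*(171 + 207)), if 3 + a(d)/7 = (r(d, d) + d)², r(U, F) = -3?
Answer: 743526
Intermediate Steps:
a(d) = -21 + 7*(-3 + d)²
a(5)*((-4 + 285)*(171 + 207)) = (-21 + 7*(-3 + 5)²)*((-4 + 285)*(171 + 207)) = (-21 + 7*2²)*(281*378) = (-21 + 7*4)*106218 = (-21 + 28)*106218 = 7*106218 = 743526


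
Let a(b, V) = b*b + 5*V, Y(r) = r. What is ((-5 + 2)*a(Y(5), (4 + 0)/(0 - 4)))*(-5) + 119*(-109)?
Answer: -12671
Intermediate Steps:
a(b, V) = b² + 5*V
((-5 + 2)*a(Y(5), (4 + 0)/(0 - 4)))*(-5) + 119*(-109) = ((-5 + 2)*(5² + 5*((4 + 0)/(0 - 4))))*(-5) + 119*(-109) = -3*(25 + 5*(4/(-4)))*(-5) - 12971 = -3*(25 + 5*(4*(-¼)))*(-5) - 12971 = -3*(25 + 5*(-1))*(-5) - 12971 = -3*(25 - 5)*(-5) - 12971 = -3*20*(-5) - 12971 = -60*(-5) - 12971 = 300 - 12971 = -12671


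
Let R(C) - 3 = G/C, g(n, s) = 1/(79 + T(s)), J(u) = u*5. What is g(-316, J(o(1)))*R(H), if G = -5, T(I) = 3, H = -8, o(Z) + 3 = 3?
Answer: 29/656 ≈ 0.044207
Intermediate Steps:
o(Z) = 0 (o(Z) = -3 + 3 = 0)
J(u) = 5*u
g(n, s) = 1/82 (g(n, s) = 1/(79 + 3) = 1/82)
R(C) = 3 - 5/C
g(-316, J(o(1)))*R(H) = (3 - 5/(-8))/82 = (3 - 5*(-⅛))/82 = (3 + 5/8)/82 = (1/82)*(29/8) = 29/656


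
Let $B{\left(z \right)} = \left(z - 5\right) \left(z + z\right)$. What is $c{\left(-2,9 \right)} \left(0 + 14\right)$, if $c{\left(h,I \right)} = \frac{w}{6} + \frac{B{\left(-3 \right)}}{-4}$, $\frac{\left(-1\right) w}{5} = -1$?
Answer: $- \frac{469}{3} \approx -156.33$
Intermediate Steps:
$w = 5$ ($w = \left(-5\right) \left(-1\right) = 5$)
$B{\left(z \right)} = 2 z \left(-5 + z\right)$ ($B{\left(z \right)} = \left(-5 + z\right) 2 z = 2 z \left(-5 + z\right)$)
$c{\left(h,I \right)} = - \frac{67}{6}$ ($c{\left(h,I \right)} = \frac{5}{6} + \frac{2 \left(-3\right) \left(-5 - 3\right)}{-4} = 5 \cdot \frac{1}{6} + 2 \left(-3\right) \left(-8\right) \left(- \frac{1}{4}\right) = \frac{5}{6} + 48 \left(- \frac{1}{4}\right) = \frac{5}{6} - 12 = - \frac{67}{6}$)
$c{\left(-2,9 \right)} \left(0 + 14\right) = - \frac{67 \left(0 + 14\right)}{6} = \left(- \frac{67}{6}\right) 14 = - \frac{469}{3}$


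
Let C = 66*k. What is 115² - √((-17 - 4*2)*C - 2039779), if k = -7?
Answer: 13225 - I*√2028229 ≈ 13225.0 - 1424.2*I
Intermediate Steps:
C = -462 (C = 66*(-7) = -462)
115² - √((-17 - 4*2)*C - 2039779) = 115² - √((-17 - 4*2)*(-462) - 2039779) = 13225 - √((-17 - 8)*(-462) - 2039779) = 13225 - √(-25*(-462) - 2039779) = 13225 - √(11550 - 2039779) = 13225 - √(-2028229) = 13225 - I*√2028229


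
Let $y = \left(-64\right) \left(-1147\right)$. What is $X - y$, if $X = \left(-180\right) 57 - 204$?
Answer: $-83872$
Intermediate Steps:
$X = -10464$ ($X = -10260 - 204 = -10464$)
$y = 73408$
$X - y = -10464 - 73408 = -83872$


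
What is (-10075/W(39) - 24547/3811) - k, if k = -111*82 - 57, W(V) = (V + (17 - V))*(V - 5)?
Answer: 20122476531/2202758 ≈ 9135.1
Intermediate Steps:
W(V) = -85 + 17*V (W(V) = 17*(-5 + V) = -85 + 17*V)
k = -9159 (k = -9102 - 57 = -9159)
(-10075/W(39) - 24547/3811) - k = (-10075/(-85 + 17*39) - 24547/3811) - 1*(-9159) = (-10075/(-85 + 663) - 24547*1/3811) + 9159 = (-10075/578 - 24547/3811) + 9159 = -52583991/2202758 + 9159 = 20122476531/2202758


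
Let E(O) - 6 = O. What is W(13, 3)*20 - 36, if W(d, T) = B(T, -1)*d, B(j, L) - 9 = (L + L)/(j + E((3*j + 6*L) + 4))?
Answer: 4543/2 ≈ 2271.5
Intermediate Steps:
E(O) = 6 + O
B(j, L) = 9 + 2*L/(10 + 4*j + 6*L) (B(j, L) = 9 + (L + L)/(j + (6 + ((3*j + 6*L) + 4))) = 9 + (2*L)/(j + (6 + (4 + 3*j + 6*L))) = 9 + (2*L)/(j + (10 + 3*j + 6*L)) = 9 + (2*L)/(10 + 4*j + 6*L) = 9 + 2*L/(10 + 4*j + 6*L))
W(d, T) = d*(17 + 18*T)/(2 + 2*T) (W(d, T) = ((45 + 18*T + 28*(-1))/(5 + 2*T + 3*(-1)))*d = ((45 + 18*T - 28)/(5 + 2*T - 3))*d = ((17 + 18*T)/(2 + 2*T))*d = d*(17 + 18*T)/(2 + 2*T))
W(13, 3)*20 - 36 = ((1/2)*13*(17 + 18*3)/(1 + 3))*20 - 36 = ((1/2)*13*(17 + 54)/4)*20 - 36 = ((1/2)*13*(1/4)*71)*20 - 36 = (923/8)*20 - 36 = 4615/2 - 36 = 4543/2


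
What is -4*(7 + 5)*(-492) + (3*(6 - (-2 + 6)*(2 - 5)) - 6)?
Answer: 23664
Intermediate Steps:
-4*(7 + 5)*(-492) + (3*(6 - (-2 + 6)*(2 - 5)) - 6) = -4*12*(-492) + (3*(6 - 4*(-3)) - 6) = -48*(-492) + (3*(6 - 1*(-12)) - 6) = 23616 + (3*(6 + 12) - 6) = 23616 + (3*18 - 6) = 23616 + (54 - 6) = 23616 + 48 = 23664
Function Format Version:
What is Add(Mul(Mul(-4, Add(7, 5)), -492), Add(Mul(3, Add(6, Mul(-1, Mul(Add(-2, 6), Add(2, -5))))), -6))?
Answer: 23664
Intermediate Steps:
Add(Mul(Mul(-4, Add(7, 5)), -492), Add(Mul(3, Add(6, Mul(-1, Mul(Add(-2, 6), Add(2, -5))))), -6)) = Add(Mul(Mul(-4, 12), -492), Add(Mul(3, Add(6, Mul(-1, Mul(4, -3)))), -6)) = Add(Mul(-48, -492), Add(Mul(3, Add(6, Mul(-1, -12))), -6)) = Add(23616, Add(Mul(3, Add(6, 12)), -6)) = Add(23616, Add(Mul(3, 18), -6)) = Add(23616, Add(54, -6)) = Add(23616, 48) = 23664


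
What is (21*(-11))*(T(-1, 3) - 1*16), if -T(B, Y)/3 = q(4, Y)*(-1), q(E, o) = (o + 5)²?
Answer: -40656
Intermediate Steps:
q(E, o) = (5 + o)²
T(B, Y) = 3*(5 + Y)² (T(B, Y) = -3*(5 + Y)²*(-1) = -(-3)*(5 + Y)² = 3*(5 + Y)²)
(21*(-11))*(T(-1, 3) - 1*16) = (21*(-11))*(3*(5 + 3)² - 1*16) = -231*(3*8² - 16) = -231*(3*64 - 16) = -231*(192 - 16) = -231*176 = -40656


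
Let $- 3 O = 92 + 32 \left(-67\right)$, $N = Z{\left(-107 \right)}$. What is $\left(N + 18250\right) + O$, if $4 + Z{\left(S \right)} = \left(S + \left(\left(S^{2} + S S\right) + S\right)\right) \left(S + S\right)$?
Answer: $-4835446$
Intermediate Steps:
$Z{\left(S \right)} = -4 + 2 S \left(2 S + 2 S^{2}\right)$ ($Z{\left(S \right)} = -4 + \left(S + \left(\left(S^{2} + S S\right) + S\right)\right) \left(S + S\right) = -4 + \left(S + \left(\left(S^{2} + S^{2}\right) + S\right)\right) 2 S = -4 + \left(S + \left(2 S^{2} + S\right)\right) 2 S = -4 + \left(S + \left(S + 2 S^{2}\right)\right) 2 S = -4 + \left(2 S + 2 S^{2}\right) 2 S = -4 + 2 S \left(2 S + 2 S^{2}\right)$)
$N = -4854380$ ($N = -4 + 4 \left(-107\right)^{2} + 4 \left(-107\right)^{3} = -4 + 4 \cdot 11449 + 4 \left(-1225043\right) = -4 + 45796 - 4900172 = -4854380$)
$O = 684$ ($O = - \frac{92 + 32 \left(-67\right)}{3} = - \frac{92 - 2144}{3} = \left(- \frac{1}{3}\right) \left(-2052\right) = 684$)
$\left(N + 18250\right) + O = \left(-4854380 + 18250\right) + 684 = -4836130 + 684 = -4835446$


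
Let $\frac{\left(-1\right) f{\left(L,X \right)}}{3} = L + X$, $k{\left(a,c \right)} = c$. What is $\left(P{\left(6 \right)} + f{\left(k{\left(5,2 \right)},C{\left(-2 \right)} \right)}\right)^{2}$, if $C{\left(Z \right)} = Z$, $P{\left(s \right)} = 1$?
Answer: $1$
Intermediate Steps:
$f{\left(L,X \right)} = - 3 L - 3 X$ ($f{\left(L,X \right)} = - 3 \left(L + X\right) = - 3 L - 3 X$)
$\left(P{\left(6 \right)} + f{\left(k{\left(5,2 \right)},C{\left(-2 \right)} \right)}\right)^{2} = \left(1 - 0\right)^{2} = \left(1 + \left(-6 + 6\right)\right)^{2} = \left(1 + 0\right)^{2} = 1^{2} = 1$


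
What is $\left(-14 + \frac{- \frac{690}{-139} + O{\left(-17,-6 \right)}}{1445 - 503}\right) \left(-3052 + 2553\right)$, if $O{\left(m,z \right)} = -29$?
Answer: $\frac{916400027}{130938} \approx 6998.7$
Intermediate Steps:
$\left(-14 + \frac{- \frac{690}{-139} + O{\left(-17,-6 \right)}}{1445 - 503}\right) \left(-3052 + 2553\right) = \left(-14 + \frac{- \frac{690}{-139} - 29}{1445 - 503}\right) \left(-3052 + 2553\right) = \left(-14 + \frac{\left(-690\right) \left(- \frac{1}{139}\right) - 29}{942}\right) \left(-499\right) = \left(-14 + \left(\frac{690}{139} - 29\right) \frac{1}{942}\right) \left(-499\right) = \left(-14 - \frac{3341}{130938}\right) \left(-499\right) = \left(- \frac{1836473}{130938}\right) \left(-499\right) = \frac{916400027}{130938}$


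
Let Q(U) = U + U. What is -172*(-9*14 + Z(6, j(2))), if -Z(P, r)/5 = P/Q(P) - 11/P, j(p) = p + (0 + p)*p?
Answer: 61576/3 ≈ 20525.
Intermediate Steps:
Q(U) = 2*U
j(p) = p + p² (j(p) = p + p*p = p + p²)
Z(P, r) = -5/2 + 55/P (Z(P, r) = -5*(P/((2*P)) - 11/P) = -5*(P*(1/(2*P)) - 11/P) = -5*(½ - 11/P) = -5/2 + 55/P)
-172*(-9*14 + Z(6, j(2))) = -172*(-9*14 + (-5/2 + 55/6)) = -172*(-126 + (-5/2 + 55*(⅙))) = -172*(-126 + (-5/2 + 55/6)) = -172*(-126 + 20/3) = -172*(-358/3) = 61576/3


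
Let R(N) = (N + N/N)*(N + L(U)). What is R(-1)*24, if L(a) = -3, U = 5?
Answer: 0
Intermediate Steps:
R(N) = (1 + N)*(-3 + N) (R(N) = (N + N/N)*(N - 3) = (N + 1)*(-3 + N) = (1 + N)*(-3 + N))
R(-1)*24 = (-3 + (-1)² - 2*(-1))*24 = (-3 + 1 + 2)*24 = 0*24 = 0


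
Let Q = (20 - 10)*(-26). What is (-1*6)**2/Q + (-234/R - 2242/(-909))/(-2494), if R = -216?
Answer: -82452611/589431960 ≈ -0.13988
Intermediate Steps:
Q = -260 (Q = 10*(-26) = -260)
(-1*6)**2/Q + (-234/R - 2242/(-909))/(-2494) = (-1*6)**2/(-260) + (-234/(-216) - 2242/(-909))/(-2494) = (-6)**2*(-1/260) + (-234*(-1/216) - 2242*(-1/909))*(-1/2494) = 36*(-1/260) + (13/12 + 2242/909)*(-1/2494) = -9/65 + (12907/3636)*(-1/2494) = -9/65 - 12907/9068184 = -82452611/589431960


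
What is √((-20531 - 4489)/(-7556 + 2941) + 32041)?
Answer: √27301275781/923 ≈ 179.02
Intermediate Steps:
√((-20531 - 4489)/(-7556 + 2941) + 32041) = √(-25020/(-4615) + 32041) = √(-25020*(-1/4615) + 32041) = √(5004/923 + 32041) = √(29578847/923) = √27301275781/923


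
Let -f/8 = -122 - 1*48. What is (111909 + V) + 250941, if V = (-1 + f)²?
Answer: 2209731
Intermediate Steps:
f = 1360 (f = -8*(-122 - 1*48) = -8*(-122 - 48) = -8*(-170) = 1360)
V = 1846881 (V = (-1 + 1360)² = 1359² = 1846881)
(111909 + V) + 250941 = (111909 + 1846881) + 250941 = 1958790 + 250941 = 2209731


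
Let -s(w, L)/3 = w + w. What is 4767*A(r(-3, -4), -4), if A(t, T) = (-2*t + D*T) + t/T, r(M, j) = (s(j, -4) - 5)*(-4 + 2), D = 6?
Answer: 586341/2 ≈ 2.9317e+5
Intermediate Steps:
s(w, L) = -6*w (s(w, L) = -3*(w + w) = -6*w)
r(M, j) = 10 + 12*j (r(M, j) = (-6*j - 5)*(-4 + 2) = (-5 - 6*j)*(-2) = 10 + 12*j)
A(t, T) = -2*t + 6*T + t/T (A(t, T) = (-2*t + 6*T) + t/T = -2*t + 6*T + t/T)
4767*A(r(-3, -4), -4) = 4767*(-2*(10 + 12*(-4)) + 6*(-4) + (10 + 12*(-4))/(-4)) = 4767*(-2*(10 - 48) - 24 + (10 - 48)*(-¼)) = 4767*(-2*(-38) - 24 - 38*(-¼)) = 4767*(76 - 24 + 19/2) = 4767*(123/2) = 586341/2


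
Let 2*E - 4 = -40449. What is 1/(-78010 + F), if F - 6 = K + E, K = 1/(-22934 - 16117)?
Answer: -78102/7671686105 ≈ -1.0181e-5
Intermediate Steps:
E = -40445/2 (E = 2 + (1/2)*(-40449) = 2 - 40449/2 = -40445/2 ≈ -20223.)
K = -1/39051 (K = 1/(-39051) = -1/39051 ≈ -2.5608e-5)
F = -1578949085/78102 (F = 6 + (-1/39051 - 40445/2) = 6 - 1579417697/78102 = -1578949085/78102 ≈ -20217.)
1/(-78010 + F) = 1/(-78010 - 1578949085/78102) = 1/(-7671686105/78102) = -78102/7671686105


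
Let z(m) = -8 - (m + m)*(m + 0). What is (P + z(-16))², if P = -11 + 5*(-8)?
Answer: 326041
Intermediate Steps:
P = -51 (P = -11 - 40 = -51)
z(m) = -8 - 2*m² (z(m) = -8 - 2*m*m = -8 - 2*m²)
(P + z(-16))² = (-51 + (-8 - 2*(-16)²))² = (-51 + (-8 - 2*256))² = (-51 + (-8 - 512))² = (-51 - 520)² = (-571)² = 326041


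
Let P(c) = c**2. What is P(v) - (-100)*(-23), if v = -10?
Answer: -2200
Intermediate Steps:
P(v) - (-100)*(-23) = (-10)**2 - (-100)*(-23) = 100 - 1*2300 = 100 - 2300 = -2200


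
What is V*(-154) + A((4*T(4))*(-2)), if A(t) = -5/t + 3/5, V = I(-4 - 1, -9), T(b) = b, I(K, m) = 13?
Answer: -320199/160 ≈ -2001.2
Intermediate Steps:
V = 13
A(t) = ⅗ - 5/t (A(t) = -5/t + 3*(⅕) = -5/t + ⅗ = ⅗ - 5/t)
V*(-154) + A((4*T(4))*(-2)) = 13*(-154) + (⅗ - 5/((4*4)*(-2))) = -2002 + (⅗ - 5/(16*(-2))) = -2002 + (⅗ - 5/(-32)) = -2002 + (⅗ - 5*(-1/32)) = -2002 + (⅗ + 5/32) = -2002 + 121/160 = -320199/160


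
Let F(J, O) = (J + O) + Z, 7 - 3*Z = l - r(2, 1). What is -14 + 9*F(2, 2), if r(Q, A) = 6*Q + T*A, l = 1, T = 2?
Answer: 82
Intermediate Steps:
r(Q, A) = 2*A + 6*Q (r(Q, A) = 6*Q + 2*A = 2*A + 6*Q)
Z = 20/3 (Z = 7/3 - (1 - (2*1 + 6*2))/3 = 7/3 - (1 - (2 + 12))/3 = 7/3 - (1 - 1*14)/3 = 7/3 - (1 - 14)/3 = 7/3 - ⅓*(-13) = 7/3 + 13/3 = 20/3 ≈ 6.6667)
F(J, O) = 20/3 + J + O (F(J, O) = (J + O) + 20/3 = 20/3 + J + O)
-14 + 9*F(2, 2) = -14 + 9*(20/3 + 2 + 2) = -14 + 9*(32/3) = -14 + 96 = 82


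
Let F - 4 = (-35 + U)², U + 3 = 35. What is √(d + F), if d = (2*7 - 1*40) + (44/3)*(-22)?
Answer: I*√3021/3 ≈ 18.321*I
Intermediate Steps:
U = 32 (U = -3 + 35 = 32)
F = 13 (F = 4 + (-35 + 32)² = 4 + (-3)² = 4 + 9 = 13)
d = -1046/3 (d = (14 - 40) + (44*(⅓))*(-22) = -26 + (44/3)*(-22) = -26 - 968/3 = -1046/3 ≈ -348.67)
√(d + F) = √(-1046/3 + 13) = √(-1007/3) = I*√3021/3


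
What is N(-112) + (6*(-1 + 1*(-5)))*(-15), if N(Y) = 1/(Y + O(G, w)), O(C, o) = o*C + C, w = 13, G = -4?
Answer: 90719/168 ≈ 539.99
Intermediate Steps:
O(C, o) = C + C*o (O(C, o) = C*o + C = C + C*o)
N(Y) = 1/(-56 + Y) (N(Y) = 1/(Y - 4*(1 + 13)) = 1/(Y - 4*14) = 1/(Y - 56) = 1/(-56 + Y))
N(-112) + (6*(-1 + 1*(-5)))*(-15) = 1/(-56 - 112) + (6*(-1 + 1*(-5)))*(-15) = 1/(-168) + (6*(-1 - 5))*(-15) = -1/168 + (6*(-6))*(-15) = -1/168 - 36*(-15) = -1/168 + 540 = 90719/168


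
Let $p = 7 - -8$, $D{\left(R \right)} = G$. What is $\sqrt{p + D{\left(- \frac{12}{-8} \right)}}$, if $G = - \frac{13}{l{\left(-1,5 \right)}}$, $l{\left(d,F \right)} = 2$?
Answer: $\frac{\sqrt{34}}{2} \approx 2.9155$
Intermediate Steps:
$G = - \frac{13}{2} \approx -6.5$
$D{\left(R \right)} = - \frac{13}{2}$
$p = 15$ ($p = 7 + 8 = 15$)
$\sqrt{p + D{\left(- \frac{12}{-8} \right)}} = \sqrt{15 - \frac{13}{2}} = \sqrt{\frac{17}{2}} = \frac{\sqrt{34}}{2}$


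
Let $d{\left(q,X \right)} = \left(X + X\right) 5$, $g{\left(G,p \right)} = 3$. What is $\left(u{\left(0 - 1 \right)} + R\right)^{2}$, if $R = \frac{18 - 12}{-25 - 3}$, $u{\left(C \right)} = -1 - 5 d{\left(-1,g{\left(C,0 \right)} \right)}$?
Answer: $\frac{4481689}{196} \approx 22866.0$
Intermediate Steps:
$d{\left(q,X \right)} = 10 X$ ($d{\left(q,X \right)} = 2 X 5 = 10 X$)
$u{\left(C \right)} = -151$ ($u{\left(C \right)} = -1 - 5 \cdot 10 \cdot 3 = -1 - 150 = -151$)
$R = - \frac{3}{14}$ ($R = \frac{6}{-28} = 6 \left(- \frac{1}{28}\right) = - \frac{3}{14} \approx -0.21429$)
$\left(u{\left(0 - 1 \right)} + R\right)^{2} = \left(-151 - \frac{3}{14}\right)^{2} = \left(- \frac{2117}{14}\right)^{2} = \frac{4481689}{196}$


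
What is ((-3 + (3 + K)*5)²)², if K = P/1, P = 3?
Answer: 531441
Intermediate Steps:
K = 3 (K = 3/1 = 3*1 = 3)
((-3 + (3 + K)*5)²)² = ((-3 + (3 + 3)*5)²)² = ((-3 + 6*5)²)² = ((-3 + 30)²)² = (27²)² = 729² = 531441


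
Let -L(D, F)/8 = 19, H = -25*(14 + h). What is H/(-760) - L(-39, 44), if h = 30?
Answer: 5831/38 ≈ 153.45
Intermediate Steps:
H = -1100 (H = -25*(14 + 30) = -25*44 = -1100)
L(D, F) = -152 (L(D, F) = -8*19 = -152)
H/(-760) - L(-39, 44) = -1100/(-760) - 1*(-152) = -1100*(-1/760) + 152 = 55/38 + 152 = 5831/38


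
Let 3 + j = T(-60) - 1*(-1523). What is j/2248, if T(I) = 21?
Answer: 1541/2248 ≈ 0.68550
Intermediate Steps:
j = 1541 (j = -3 + (21 - 1*(-1523)) = -3 + (21 + 1523) = -3 + 1544 = 1541)
j/2248 = 1541/2248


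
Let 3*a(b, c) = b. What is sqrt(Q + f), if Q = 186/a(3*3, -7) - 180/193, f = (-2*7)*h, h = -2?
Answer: 3*sqrt(368630)/193 ≈ 9.4375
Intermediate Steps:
a(b, c) = b/3
f = 28 (f = -2*7*(-2) = -14*(-2) = 28)
Q = 11786/193 (Q = 186/(((3*3)/3)) - 180/193 = 186/(((1/3)*9)) - 180*1/193 = 186/3 - 180/193 = 186*(1/3) - 180/193 = 62 - 180/193 = 11786/193 ≈ 61.067)
sqrt(Q + f) = sqrt(11786/193 + 28) = sqrt(17190/193) = 3*sqrt(368630)/193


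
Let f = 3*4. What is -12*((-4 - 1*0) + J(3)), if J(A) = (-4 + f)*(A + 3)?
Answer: -528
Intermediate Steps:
f = 12
J(A) = 24 + 8*A (J(A) = (-4 + 12)*(A + 3) = 8*(3 + A) = 24 + 8*A)
-12*((-4 - 1*0) + J(3)) = -12*((-4 - 1*0) + (24 + 8*3)) = -12*((-4 + 0) + (24 + 24)) = -12*(-4 + 48) = -12*44 = -528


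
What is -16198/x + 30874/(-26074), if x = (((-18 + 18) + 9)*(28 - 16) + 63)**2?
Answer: -662566643/381214917 ≈ -1.7380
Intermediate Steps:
x = 29241 (x = ((0 + 9)*12 + 63)**2 = (9*12 + 63)**2 = (108 + 63)**2 = 171**2 = 29241)
-16198/x + 30874/(-26074) = -16198/29241 + 30874/(-26074) = -16198*1/29241 + 30874*(-1/26074) = -16198/29241 - 15437/13037 = -662566643/381214917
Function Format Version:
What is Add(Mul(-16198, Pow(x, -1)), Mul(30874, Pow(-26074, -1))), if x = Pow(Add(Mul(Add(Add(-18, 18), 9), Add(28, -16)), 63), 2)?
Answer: Rational(-662566643, 381214917) ≈ -1.7380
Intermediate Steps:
x = 29241 (x = Pow(Add(Mul(Add(0, 9), 12), 63), 2) = Pow(Add(Mul(9, 12), 63), 2) = Pow(Add(108, 63), 2) = Pow(171, 2) = 29241)
Add(Mul(-16198, Pow(x, -1)), Mul(30874, Pow(-26074, -1))) = Add(Mul(-16198, Pow(29241, -1)), Mul(30874, Pow(-26074, -1))) = Add(Mul(-16198, Rational(1, 29241)), Mul(30874, Rational(-1, 26074))) = Add(Rational(-16198, 29241), Rational(-15437, 13037)) = Rational(-662566643, 381214917)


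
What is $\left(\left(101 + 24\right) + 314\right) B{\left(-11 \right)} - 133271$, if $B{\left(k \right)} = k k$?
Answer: $-80152$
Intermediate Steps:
$B{\left(k \right)} = k^{2}$
$\left(\left(101 + 24\right) + 314\right) B{\left(-11 \right)} - 133271 = \left(\left(101 + 24\right) + 314\right) \left(-11\right)^{2} - 133271 = \left(125 + 314\right) 121 - 133271 = 439 \cdot 121 - 133271 = 53119 - 133271 = -80152$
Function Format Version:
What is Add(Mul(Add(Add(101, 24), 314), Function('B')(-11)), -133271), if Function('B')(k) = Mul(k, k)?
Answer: -80152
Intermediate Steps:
Function('B')(k) = Pow(k, 2)
Add(Mul(Add(Add(101, 24), 314), Function('B')(-11)), -133271) = Add(Mul(Add(Add(101, 24), 314), Pow(-11, 2)), -133271) = Add(Mul(Add(125, 314), 121), -133271) = Add(Mul(439, 121), -133271) = Add(53119, -133271) = -80152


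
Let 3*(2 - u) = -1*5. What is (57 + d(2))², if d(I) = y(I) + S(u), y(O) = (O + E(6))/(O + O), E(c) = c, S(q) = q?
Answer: 35344/9 ≈ 3927.1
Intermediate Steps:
u = 11/3 (u = 2 - (-1)*5/3 = 2 - ⅓*(-5) = 2 + 5/3 = 11/3 ≈ 3.6667)
y(O) = (6 + O)/(2*O) (y(O) = (O + 6)/(O + O) = (6 + O)/((2*O)) = (6 + O)*(1/(2*O)) = (6 + O)/(2*O))
d(I) = 11/3 + (6 + I)/(2*I) (d(I) = (6 + I)/(2*I) + 11/3 = 11/3 + (6 + I)/(2*I))
(57 + d(2))² = (57 + (25/6 + 3/2))² = (57 + 17/3)² = (188/3)² = 35344/9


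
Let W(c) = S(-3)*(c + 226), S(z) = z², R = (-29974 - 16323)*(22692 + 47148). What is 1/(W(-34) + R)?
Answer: -1/3233380752 ≈ -3.0927e-10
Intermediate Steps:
R = -3233382480 (R = -46297*69840 = -3233382480)
W(c) = 2034 + 9*c (W(c) = (-3)²*(c + 226) = 9*(226 + c) = 2034 + 9*c)
1/(W(-34) + R) = 1/((2034 + 9*(-34)) - 3233382480) = 1/((2034 - 306) - 3233382480) = 1/(1728 - 3233382480) = 1/(-3233380752) = -1/3233380752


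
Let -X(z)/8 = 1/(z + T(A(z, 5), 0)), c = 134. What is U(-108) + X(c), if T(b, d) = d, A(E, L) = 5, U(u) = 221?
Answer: 14803/67 ≈ 220.94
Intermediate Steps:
X(z) = -8/z (X(z) = -8/(z + 0) = -8/z)
U(-108) + X(c) = 221 - 8/134 = 221 - 8*1/134 = 221 - 4/67 = 14803/67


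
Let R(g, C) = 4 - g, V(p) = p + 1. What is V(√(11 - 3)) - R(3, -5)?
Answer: 2*√2 ≈ 2.8284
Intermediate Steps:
V(p) = 1 + p
V(√(11 - 3)) - R(3, -5) = (1 + √(11 - 3)) - (4 - 1*3) = (1 + √8) - (4 - 3) = (1 + 2*√2) - 1*1 = (1 + 2*√2) - 1 = 2*√2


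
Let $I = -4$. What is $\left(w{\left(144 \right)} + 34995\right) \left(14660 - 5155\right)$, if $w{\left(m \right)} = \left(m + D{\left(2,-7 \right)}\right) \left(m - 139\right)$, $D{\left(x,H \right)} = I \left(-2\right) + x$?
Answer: $339946325$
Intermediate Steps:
$D{\left(x,H \right)} = 8 + x$ ($D{\left(x,H \right)} = \left(-4\right) \left(-2\right) + x = 8 + x$)
$w{\left(m \right)} = \left(-139 + m\right) \left(10 + m\right)$ ($w{\left(m \right)} = \left(m + \left(8 + 2\right)\right) \left(m - 139\right) = \left(m + 10\right) \left(-139 + m\right) = \left(10 + m\right) \left(-139 + m\right) = \left(-139 + m\right) \left(10 + m\right)$)
$\left(w{\left(144 \right)} + 34995\right) \left(14660 - 5155\right) = \left(\left(-1390 + 144^{2} - 18576\right) + 34995\right) \left(14660 - 5155\right) = \left(\left(-1390 + 20736 - 18576\right) + 34995\right) 9505 = \left(770 + 34995\right) 9505 = 35765 \cdot 9505 = 339946325$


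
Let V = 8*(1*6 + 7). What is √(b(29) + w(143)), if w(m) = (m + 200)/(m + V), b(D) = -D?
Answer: 2*I*√421135/247 ≈ 5.2546*I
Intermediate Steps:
V = 104 (V = 8*(6 + 7) = 8*13 = 104)
w(m) = (200 + m)/(104 + m) (w(m) = (m + 200)/(m + 104) = (200 + m)/(104 + m))
√(b(29) + w(143)) = √(-1*29 + (200 + 143)/(104 + 143)) = √(-29 + 343/247) = √(-6820/247) = 2*I*√421135/247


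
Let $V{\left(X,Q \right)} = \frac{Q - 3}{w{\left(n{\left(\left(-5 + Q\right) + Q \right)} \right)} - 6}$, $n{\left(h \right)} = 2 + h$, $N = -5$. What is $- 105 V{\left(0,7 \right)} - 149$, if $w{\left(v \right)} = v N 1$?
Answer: $- \frac{8669}{61} \approx -142.11$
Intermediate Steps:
$w{\left(v \right)} = - 5 v$ ($w{\left(v \right)} = v \left(-5\right) 1 = - 5 v 1 = - 5 v$)
$V{\left(X,Q \right)} = \frac{-3 + Q}{9 - 10 Q}$ ($V{\left(X,Q \right)} = \frac{Q - 3}{- 5 \left(2 + \left(\left(-5 + Q\right) + Q\right)\right) - 6} = \frac{-3 + Q}{- 5 \left(2 + \left(-5 + 2 Q\right)\right) - 6} = \frac{-3 + Q}{- 5 \left(-3 + 2 Q\right) - 6} = \frac{-3 + Q}{\left(15 - 10 Q\right) - 6} = \frac{-3 + Q}{9 - 10 Q}$)
$- 105 V{\left(0,7 \right)} - 149 = - 105 \frac{3 - 7}{-9 + 10 \cdot 7} - 149 = - 105 \frac{3 - 7}{-9 + 70} - 149 = - 105 \cdot \frac{1}{61} \left(-4\right) - 149 = \left(-105\right) \left(- \frac{4}{61}\right) - 149 = \frac{420}{61} - 149 = - \frac{8669}{61}$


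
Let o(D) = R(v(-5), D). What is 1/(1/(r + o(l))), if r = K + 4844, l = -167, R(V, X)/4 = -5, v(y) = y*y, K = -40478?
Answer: -35654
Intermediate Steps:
v(y) = y²
R(V, X) = -20 (R(V, X) = 4*(-5) = -20)
o(D) = -20
r = -35634 (r = -40478 + 4844 = -35634)
1/(1/(r + o(l))) = 1/(1/(-35634 - 20)) = 1/(1/(-35654)) = 1/(-1/35654) = -35654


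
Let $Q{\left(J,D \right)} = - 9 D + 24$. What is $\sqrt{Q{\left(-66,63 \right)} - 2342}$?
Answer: $i \sqrt{2885} \approx 53.712 i$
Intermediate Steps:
$Q{\left(J,D \right)} = 24 - 9 D$
$\sqrt{Q{\left(-66,63 \right)} - 2342} = \sqrt{\left(24 - 567\right) - 2342} = \sqrt{-543 - 2342} = \sqrt{-2885} = i \sqrt{2885}$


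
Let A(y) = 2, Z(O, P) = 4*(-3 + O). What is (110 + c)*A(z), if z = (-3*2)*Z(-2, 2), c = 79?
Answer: 378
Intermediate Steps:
Z(O, P) = -12 + 4*O
z = 120 (z = (-3*2)*(-12 + 4*(-2)) = -6*(-12 - 8) = -6*(-20) = 120)
(110 + c)*A(z) = (110 + 79)*2 = 189*2 = 378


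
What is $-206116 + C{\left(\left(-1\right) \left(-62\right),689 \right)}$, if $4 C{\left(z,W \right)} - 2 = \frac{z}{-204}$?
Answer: $- \frac{84095155}{408} \approx -2.0612 \cdot 10^{5}$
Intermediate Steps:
$C{\left(z,W \right)} = \frac{1}{2} - \frac{z}{816}$ ($C{\left(z,W \right)} = \frac{1}{2} + \frac{z \frac{1}{-204}}{4} = \frac{1}{2} + \frac{z \left(- \frac{1}{204}\right)}{4} = \frac{1}{2} + \frac{\left(- \frac{1}{204}\right) z}{4} = \frac{1}{2} - \frac{z}{816}$)
$-206116 + C{\left(\left(-1\right) \left(-62\right),689 \right)} = -206116 + \left(\frac{1}{2} - \frac{\left(-1\right) \left(-62\right)}{816}\right) = -206116 + \left(\frac{1}{2} - \frac{31}{408}\right) = -206116 + \frac{173}{408} = - \frac{84095155}{408}$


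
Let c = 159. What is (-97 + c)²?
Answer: 3844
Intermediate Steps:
(-97 + c)² = (-97 + 159)² = 62² = 3844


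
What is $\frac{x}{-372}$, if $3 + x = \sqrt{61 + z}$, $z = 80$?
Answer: $\frac{1}{124} - \frac{\sqrt{141}}{372} \approx -0.023856$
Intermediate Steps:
$x = -3 + \sqrt{141}$ ($x = -3 + \sqrt{61 + 80} = -3 + \sqrt{141} \approx 8.8743$)
$\frac{x}{-372} = \frac{-3 + \sqrt{141}}{-372} = \left(-3 + \sqrt{141}\right) \left(- \frac{1}{372}\right) = \frac{1}{124} - \frac{\sqrt{141}}{372}$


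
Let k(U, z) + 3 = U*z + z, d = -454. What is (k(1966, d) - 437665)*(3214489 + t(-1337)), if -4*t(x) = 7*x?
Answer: -8561177964045/2 ≈ -4.2806e+12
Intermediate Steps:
t(x) = -7*x/4
k(U, z) = -3 + z + U*z (k(U, z) = -3 + (U*z + z) = -3 + (z + U*z) = -3 + z + U*z)
(k(1966, d) - 437665)*(3214489 + t(-1337)) = ((-3 - 454 + 1966*(-454)) - 437665)*(3214489 - 7/4*(-1337)) = ((-3 - 454 - 892564) - 437665)*(3214489 + 9359/4) = (-893021 - 437665)*(12867315/4) = -1330686*12867315/4 = -8561177964045/2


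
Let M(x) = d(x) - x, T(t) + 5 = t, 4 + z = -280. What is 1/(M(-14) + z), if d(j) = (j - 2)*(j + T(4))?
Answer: -1/30 ≈ -0.033333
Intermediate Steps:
z = -284 (z = -4 - 280 = -284)
T(t) = -5 + t
d(j) = (-1 + j)*(-2 + j) (d(j) = (j - 2)*(j + (-5 + 4)) = (-2 + j)*(j - 1) = (-2 + j)*(-1 + j) = (-1 + j)*(-2 + j))
M(x) = 2 + x**2 - 4*x (M(x) = (2 + x**2 - 3*x) - x = 2 + x**2 - 4*x)
1/(M(-14) + z) = 1/((2 + (-14)**2 - 4*(-14)) - 284) = 1/((2 + 196 + 56) - 284) = 1/(254 - 284) = 1/(-30) = -1/30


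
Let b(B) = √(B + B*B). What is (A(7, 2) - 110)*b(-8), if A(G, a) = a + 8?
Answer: -200*√14 ≈ -748.33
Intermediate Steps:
A(G, a) = 8 + a
b(B) = √(B + B²)
(A(7, 2) - 110)*b(-8) = ((8 + 2) - 110)*√(-8*(1 - 8)) = (10 - 110)*√(-8*(-7)) = -200*√14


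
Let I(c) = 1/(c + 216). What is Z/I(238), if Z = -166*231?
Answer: -17409084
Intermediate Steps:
Z = -38346
I(c) = 1/(216 + c)
Z/I(238) = -38346/(1/(216 + 238)) = -38346/(1/454) = -38346/1/454 = -38346*454 = -17409084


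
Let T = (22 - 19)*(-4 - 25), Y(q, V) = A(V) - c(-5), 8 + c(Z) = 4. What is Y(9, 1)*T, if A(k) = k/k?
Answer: -435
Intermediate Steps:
A(k) = 1
c(Z) = -4 (c(Z) = -8 + 4 = -4)
Y(q, V) = 5 (Y(q, V) = 1 - 1*(-4) = 1 + 4 = 5)
T = -87 (T = 3*(-29) = -87)
Y(9, 1)*T = 5*(-87) = -435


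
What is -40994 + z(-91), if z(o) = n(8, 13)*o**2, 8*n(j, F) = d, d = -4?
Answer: -90269/2 ≈ -45135.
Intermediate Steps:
n(j, F) = -1/2 (n(j, F) = (1/8)*(-4) = -1/2)
z(o) = -o**2/2
-40994 + z(-91) = -40994 - 1/2*(-91)**2 = -40994 - 1/2*8281 = -40994 - 8281/2 = -90269/2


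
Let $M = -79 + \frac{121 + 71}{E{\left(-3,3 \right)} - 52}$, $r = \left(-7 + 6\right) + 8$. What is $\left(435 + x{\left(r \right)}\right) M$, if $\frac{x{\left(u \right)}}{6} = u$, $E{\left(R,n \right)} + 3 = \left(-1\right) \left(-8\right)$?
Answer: $- \frac{1862685}{47} \approx -39632.0$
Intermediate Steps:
$E{\left(R,n \right)} = 5$ ($E{\left(R,n \right)} = -3 - -8 = -3 + 8 = 5$)
$r = 7$ ($r = -1 + 8 = 7$)
$M = - \frac{3905}{47}$ ($M = -79 + \frac{121 + 71}{5 - 52} = -79 + \frac{192}{-47} = -79 + 192 \left(- \frac{1}{47}\right) = -79 - \frac{192}{47} = - \frac{3905}{47} \approx -83.085$)
$x{\left(u \right)} = 6 u$
$\left(435 + x{\left(r \right)}\right) M = \left(435 + 6 \cdot 7\right) \left(- \frac{3905}{47}\right) = \left(435 + 42\right) \left(- \frac{3905}{47}\right) = 477 \left(- \frac{3905}{47}\right) = - \frac{1862685}{47}$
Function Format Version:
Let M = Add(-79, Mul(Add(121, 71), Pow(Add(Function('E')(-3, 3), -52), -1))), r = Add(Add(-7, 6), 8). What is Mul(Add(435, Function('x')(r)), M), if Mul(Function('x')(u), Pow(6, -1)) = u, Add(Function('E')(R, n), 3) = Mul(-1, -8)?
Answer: Rational(-1862685, 47) ≈ -39632.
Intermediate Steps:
Function('E')(R, n) = 5 (Function('E')(R, n) = Add(-3, Mul(-1, -8)) = Add(-3, 8) = 5)
r = 7 (r = Add(-1, 8) = 7)
M = Rational(-3905, 47) (M = Add(-79, Mul(Add(121, 71), Pow(Add(5, -52), -1))) = Add(-79, Mul(192, Pow(-47, -1))) = Add(-79, Mul(192, Rational(-1, 47))) = Add(-79, Rational(-192, 47)) = Rational(-3905, 47) ≈ -83.085)
Function('x')(u) = Mul(6, u)
Mul(Add(435, Function('x')(r)), M) = Mul(Add(435, Mul(6, 7)), Rational(-3905, 47)) = Mul(Add(435, 42), Rational(-3905, 47)) = Mul(477, Rational(-3905, 47)) = Rational(-1862685, 47)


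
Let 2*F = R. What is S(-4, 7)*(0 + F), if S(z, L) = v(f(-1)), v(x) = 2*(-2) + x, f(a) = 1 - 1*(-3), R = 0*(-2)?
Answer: 0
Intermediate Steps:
R = 0
f(a) = 4 (f(a) = 1 + 3 = 4)
F = 0 (F = (½)*0 = 0)
v(x) = -4 + x
S(z, L) = 0 (S(z, L) = -4 + 4 = 0)
S(-4, 7)*(0 + F) = 0*(0 + 0) = 0*0 = 0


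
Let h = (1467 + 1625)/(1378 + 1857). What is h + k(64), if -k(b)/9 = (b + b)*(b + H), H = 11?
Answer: -279500908/3235 ≈ -86399.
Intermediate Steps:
k(b) = -18*b*(11 + b) (k(b) = -9*(b + b)*(b + 11) = -9*2*b*(11 + b) = -18*b*(11 + b))
h = 3092/3235 ≈ 0.95580
h + k(64) = 3092/3235 - 18*64*(11 + 64) = 3092/3235 - 18*64*75 = 3092/3235 - 86400 = -279500908/3235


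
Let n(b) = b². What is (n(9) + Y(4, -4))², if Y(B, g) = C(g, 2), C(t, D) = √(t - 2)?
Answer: (81 + I*√6)² ≈ 6555.0 + 396.82*I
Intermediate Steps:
C(t, D) = √(-2 + t)
Y(B, g) = √(-2 + g)
(n(9) + Y(4, -4))² = (9² + √(-2 - 4))² = (81 + √(-6))² = (81 + I*√6)²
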